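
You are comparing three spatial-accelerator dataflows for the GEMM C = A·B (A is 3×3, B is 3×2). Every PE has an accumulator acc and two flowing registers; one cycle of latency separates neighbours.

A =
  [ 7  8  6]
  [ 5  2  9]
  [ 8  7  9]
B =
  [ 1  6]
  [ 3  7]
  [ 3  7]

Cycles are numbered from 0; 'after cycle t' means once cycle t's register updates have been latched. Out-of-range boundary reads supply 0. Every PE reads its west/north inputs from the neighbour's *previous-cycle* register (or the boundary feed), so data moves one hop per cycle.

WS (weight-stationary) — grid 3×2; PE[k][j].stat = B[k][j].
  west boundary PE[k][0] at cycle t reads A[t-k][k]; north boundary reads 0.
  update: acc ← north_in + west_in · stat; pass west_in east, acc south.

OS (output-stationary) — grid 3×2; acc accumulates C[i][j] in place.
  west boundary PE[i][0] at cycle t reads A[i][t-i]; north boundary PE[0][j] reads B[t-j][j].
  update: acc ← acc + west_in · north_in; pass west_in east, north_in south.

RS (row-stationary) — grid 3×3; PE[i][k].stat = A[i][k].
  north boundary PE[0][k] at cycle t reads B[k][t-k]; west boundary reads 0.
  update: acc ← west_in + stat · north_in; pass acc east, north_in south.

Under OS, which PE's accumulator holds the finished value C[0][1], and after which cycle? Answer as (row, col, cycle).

(row, col, cycle) = (0, 1, 3)

OS: C[0][1] accumulates in PE[0][1]:
  cycle 0: PE[0][1] → acc 0, east 0, south 0
  cycle 1: PE[0][1] → acc 42, east 7, south 6
  cycle 2: PE[0][1] → acc 98, east 8, south 7
  cycle 3: PE[0][1] → acc 140, east 6, south 7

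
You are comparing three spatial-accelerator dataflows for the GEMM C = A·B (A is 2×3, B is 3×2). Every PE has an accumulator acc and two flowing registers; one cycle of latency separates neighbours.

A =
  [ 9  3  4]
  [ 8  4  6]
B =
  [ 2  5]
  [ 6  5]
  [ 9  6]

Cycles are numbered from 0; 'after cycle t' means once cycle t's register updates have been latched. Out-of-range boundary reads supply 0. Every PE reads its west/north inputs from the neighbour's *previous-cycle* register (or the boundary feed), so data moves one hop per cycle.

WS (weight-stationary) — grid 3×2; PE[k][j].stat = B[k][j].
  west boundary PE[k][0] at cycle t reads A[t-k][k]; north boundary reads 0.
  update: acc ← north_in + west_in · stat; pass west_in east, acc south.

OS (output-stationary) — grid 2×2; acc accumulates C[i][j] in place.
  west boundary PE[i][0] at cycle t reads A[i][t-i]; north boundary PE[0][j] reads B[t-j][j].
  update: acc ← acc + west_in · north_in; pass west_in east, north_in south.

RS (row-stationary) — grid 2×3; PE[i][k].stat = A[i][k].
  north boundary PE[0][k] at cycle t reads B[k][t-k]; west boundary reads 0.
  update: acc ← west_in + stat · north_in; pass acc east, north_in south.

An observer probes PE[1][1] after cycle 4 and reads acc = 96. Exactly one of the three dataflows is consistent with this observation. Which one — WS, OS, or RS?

WS (3×2 grid), PE[1][1]:
  @0  [1,1]  acc 0  |  →0  ↓0
  @1  [1,1]  acc 0  |  →0  ↓0
  @2  [1,1]  acc 60  |  →3  ↓60
  @3  [1,1]  acc 60  |  →4  ↓60
  @4  [1,1]  acc 0  |  →0  ↓0
OS (2×2 grid), PE[1][1]:
  @0  [1,1]  acc 0  |  →0  ↓0
  @1  [1,1]  acc 0  |  →0  ↓0
  @2  [1,1]  acc 40  |  →8  ↓5
  @3  [1,1]  acc 60  |  →4  ↓5
  @4  [1,1]  acc 96  |  →6  ↓6
RS (2×3 grid), PE[1][1]:
  @0  [1,1]  acc 0  |  →0  ↓0
  @1  [1,1]  acc 0  |  →0  ↓0
  @2  [1,1]  acc 40  |  →40  ↓6
  @3  [1,1]  acc 60  |  →60  ↓5
  @4  [1,1]  acc 0  |  →0  ↓0

dataflow = OS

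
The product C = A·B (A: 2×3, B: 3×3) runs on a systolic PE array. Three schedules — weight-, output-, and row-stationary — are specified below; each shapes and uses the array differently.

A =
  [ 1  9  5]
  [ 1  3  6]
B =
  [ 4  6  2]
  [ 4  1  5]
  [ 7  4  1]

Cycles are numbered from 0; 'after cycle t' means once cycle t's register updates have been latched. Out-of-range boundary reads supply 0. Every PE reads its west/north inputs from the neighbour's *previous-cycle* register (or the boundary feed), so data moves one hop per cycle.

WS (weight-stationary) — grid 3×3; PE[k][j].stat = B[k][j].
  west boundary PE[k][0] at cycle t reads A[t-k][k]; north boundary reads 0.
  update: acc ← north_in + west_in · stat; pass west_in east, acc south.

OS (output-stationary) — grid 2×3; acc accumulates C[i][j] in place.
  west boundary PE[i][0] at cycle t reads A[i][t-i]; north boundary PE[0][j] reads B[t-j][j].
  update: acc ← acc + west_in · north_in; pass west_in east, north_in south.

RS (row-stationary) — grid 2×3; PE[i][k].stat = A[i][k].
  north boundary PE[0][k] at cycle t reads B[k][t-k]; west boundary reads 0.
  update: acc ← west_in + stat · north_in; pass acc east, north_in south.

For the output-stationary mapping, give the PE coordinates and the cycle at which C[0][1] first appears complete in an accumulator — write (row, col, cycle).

(row, col, cycle) = (0, 1, 3)

OS: C[0][1] accumulates in PE[0][1]:
  0: (0,1).acc=0  regs=<0,0>
  1: (0,1).acc=6  regs=<1,6>
  2: (0,1).acc=15  regs=<9,1>
  3: (0,1).acc=35  regs=<5,4>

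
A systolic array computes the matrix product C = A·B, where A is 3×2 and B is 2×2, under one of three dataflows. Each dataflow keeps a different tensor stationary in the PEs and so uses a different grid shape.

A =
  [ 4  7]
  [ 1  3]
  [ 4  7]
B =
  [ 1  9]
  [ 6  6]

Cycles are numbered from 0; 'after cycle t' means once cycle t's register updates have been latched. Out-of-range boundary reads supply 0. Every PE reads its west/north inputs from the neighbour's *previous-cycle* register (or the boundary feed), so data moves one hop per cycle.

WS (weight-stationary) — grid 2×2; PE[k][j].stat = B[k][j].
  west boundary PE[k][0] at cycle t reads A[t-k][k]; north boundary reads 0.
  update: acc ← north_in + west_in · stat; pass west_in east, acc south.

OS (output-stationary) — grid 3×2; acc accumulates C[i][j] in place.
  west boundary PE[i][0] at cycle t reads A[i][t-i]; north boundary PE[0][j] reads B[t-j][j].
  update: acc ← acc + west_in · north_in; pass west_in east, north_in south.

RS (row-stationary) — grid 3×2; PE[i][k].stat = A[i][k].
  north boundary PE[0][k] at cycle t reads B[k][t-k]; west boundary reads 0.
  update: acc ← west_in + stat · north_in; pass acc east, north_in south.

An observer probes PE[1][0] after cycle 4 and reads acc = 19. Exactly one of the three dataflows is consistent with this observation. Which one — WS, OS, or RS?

dataflow = OS

— WS: 2×2; PE[1][0] trace:
  c0 r1c0: 0 / 0 / 0
  c1 r1c0: 46 / 7 / 46
  c2 r1c0: 19 / 3 / 19
  c3 r1c0: 46 / 7 / 46
  c4 r1c0: 0 / 0 / 0
— OS: 3×2; PE[1][0] trace:
  c0 r1c0: 0 / 0 / 0
  c1 r1c0: 1 / 1 / 1
  c2 r1c0: 19 / 3 / 6
  c3 r1c0: 19 / 0 / 0
  c4 r1c0: 19 / 0 / 0
— RS: 3×2; PE[1][0] trace:
  c0 r1c0: 0 / 0 / 0
  c1 r1c0: 1 / 1 / 1
  c2 r1c0: 9 / 9 / 9
  c3 r1c0: 0 / 0 / 0
  c4 r1c0: 0 / 0 / 0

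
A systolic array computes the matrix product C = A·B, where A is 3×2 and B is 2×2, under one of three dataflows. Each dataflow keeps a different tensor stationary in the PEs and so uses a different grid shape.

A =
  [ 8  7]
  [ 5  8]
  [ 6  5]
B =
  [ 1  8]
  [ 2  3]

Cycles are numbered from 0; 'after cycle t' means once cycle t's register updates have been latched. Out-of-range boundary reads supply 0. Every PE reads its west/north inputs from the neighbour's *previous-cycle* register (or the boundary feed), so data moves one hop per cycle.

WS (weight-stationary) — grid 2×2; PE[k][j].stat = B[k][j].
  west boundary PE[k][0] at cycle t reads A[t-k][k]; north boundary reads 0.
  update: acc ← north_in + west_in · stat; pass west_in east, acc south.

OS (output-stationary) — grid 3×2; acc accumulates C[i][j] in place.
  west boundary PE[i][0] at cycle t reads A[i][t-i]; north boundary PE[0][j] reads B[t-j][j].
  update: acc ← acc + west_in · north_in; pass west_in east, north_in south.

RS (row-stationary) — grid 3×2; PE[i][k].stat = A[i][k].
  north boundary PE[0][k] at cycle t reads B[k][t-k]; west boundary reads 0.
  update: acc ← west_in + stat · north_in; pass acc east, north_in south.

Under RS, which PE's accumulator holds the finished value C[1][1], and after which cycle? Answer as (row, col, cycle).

RS: C[1][1] accumulates in PE[1][1]:
  t=0 PE[1][1]: acc=0 h=0 v=0
  t=1 PE[1][1]: acc=0 h=0 v=0
  t=2 PE[1][1]: acc=21 h=21 v=2
  t=3 PE[1][1]: acc=64 h=64 v=3

(row, col, cycle) = (1, 1, 3)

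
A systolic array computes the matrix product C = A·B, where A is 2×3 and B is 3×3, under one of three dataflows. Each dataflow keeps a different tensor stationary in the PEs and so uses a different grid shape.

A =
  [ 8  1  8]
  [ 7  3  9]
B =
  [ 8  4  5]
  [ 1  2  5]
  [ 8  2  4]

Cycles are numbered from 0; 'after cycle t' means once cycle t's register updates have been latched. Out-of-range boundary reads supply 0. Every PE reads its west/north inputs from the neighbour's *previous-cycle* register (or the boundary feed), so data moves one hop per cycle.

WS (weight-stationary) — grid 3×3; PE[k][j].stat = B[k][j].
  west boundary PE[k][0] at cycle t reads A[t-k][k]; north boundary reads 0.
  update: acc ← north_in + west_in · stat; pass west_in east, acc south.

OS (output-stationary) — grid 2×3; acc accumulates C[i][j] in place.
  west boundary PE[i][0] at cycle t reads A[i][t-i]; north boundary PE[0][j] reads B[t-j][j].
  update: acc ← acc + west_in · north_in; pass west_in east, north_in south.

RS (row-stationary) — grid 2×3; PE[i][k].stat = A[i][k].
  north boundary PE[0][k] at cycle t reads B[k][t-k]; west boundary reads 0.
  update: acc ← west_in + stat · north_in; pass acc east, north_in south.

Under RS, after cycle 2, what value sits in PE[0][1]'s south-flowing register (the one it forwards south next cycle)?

Tracing RS — 2×3 array, target PE[0][1]:
  step 0 · PE0,0: acc=64; fwd→64 fwd↓8
  step 0 · PE0,1: acc=0; fwd→0 fwd↓0
  step 1 · PE0,0: acc=32; fwd→32 fwd↓4
  step 1 · PE0,1: acc=65; fwd→65 fwd↓1
  step 2 · PE0,0: acc=40; fwd→40 fwd↓5
  step 2 · PE0,1: acc=34; fwd→34 fwd↓2

register = 2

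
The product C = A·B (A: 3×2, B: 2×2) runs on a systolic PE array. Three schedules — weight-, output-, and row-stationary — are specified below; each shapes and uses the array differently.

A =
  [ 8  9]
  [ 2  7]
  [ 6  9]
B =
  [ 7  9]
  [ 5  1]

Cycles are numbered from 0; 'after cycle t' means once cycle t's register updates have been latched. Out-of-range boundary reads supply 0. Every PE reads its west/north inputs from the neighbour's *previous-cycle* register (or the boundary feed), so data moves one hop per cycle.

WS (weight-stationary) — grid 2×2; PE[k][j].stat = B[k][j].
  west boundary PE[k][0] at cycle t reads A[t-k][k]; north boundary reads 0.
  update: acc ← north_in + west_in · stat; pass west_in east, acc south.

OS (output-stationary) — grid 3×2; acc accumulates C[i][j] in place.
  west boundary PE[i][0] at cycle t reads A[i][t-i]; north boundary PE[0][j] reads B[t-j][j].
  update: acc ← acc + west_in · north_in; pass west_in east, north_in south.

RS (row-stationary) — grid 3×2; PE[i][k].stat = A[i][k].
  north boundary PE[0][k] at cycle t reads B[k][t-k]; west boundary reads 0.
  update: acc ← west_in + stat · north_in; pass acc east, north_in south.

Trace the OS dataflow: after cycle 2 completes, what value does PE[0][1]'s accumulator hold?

OS 3×2: PE[0][1] cycle-by-cycle (with neighbour feeds):
  cycle 0: PE[0][0] → acc 56, east 8, south 7
  cycle 0: PE[0][1] → acc 0, east 0, south 0
  cycle 1: PE[0][0] → acc 101, east 9, south 5
  cycle 1: PE[0][1] → acc 72, east 8, south 9
  cycle 2: PE[0][0] → acc 101, east 0, south 0
  cycle 2: PE[0][1] → acc 81, east 9, south 1

PE[0][1].acc = 81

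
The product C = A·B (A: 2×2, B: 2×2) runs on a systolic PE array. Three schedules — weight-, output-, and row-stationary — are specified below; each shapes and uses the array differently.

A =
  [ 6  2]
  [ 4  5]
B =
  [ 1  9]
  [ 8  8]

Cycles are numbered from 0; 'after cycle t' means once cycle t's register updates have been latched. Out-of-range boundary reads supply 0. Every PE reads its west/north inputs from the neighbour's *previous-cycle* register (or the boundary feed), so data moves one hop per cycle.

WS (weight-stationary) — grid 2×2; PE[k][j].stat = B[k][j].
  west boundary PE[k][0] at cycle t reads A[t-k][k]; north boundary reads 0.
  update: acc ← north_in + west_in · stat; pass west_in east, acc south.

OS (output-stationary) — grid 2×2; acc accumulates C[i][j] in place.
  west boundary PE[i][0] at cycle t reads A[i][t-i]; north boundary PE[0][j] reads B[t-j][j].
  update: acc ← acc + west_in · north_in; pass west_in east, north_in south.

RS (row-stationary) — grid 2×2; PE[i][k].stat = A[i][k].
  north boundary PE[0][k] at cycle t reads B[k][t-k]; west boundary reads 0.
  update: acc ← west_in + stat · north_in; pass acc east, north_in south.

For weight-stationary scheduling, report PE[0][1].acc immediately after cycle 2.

Tracing WS — 2×2 array, target PE[0][1]:
  t=0 PE[0][0]: acc=6 h=6 v=6
  t=0 PE[0][1]: acc=0 h=0 v=0
  t=1 PE[0][0]: acc=4 h=4 v=4
  t=1 PE[0][1]: acc=54 h=6 v=54
  t=2 PE[0][0]: acc=0 h=0 v=0
  t=2 PE[0][1]: acc=36 h=4 v=36

PE[0][1].acc = 36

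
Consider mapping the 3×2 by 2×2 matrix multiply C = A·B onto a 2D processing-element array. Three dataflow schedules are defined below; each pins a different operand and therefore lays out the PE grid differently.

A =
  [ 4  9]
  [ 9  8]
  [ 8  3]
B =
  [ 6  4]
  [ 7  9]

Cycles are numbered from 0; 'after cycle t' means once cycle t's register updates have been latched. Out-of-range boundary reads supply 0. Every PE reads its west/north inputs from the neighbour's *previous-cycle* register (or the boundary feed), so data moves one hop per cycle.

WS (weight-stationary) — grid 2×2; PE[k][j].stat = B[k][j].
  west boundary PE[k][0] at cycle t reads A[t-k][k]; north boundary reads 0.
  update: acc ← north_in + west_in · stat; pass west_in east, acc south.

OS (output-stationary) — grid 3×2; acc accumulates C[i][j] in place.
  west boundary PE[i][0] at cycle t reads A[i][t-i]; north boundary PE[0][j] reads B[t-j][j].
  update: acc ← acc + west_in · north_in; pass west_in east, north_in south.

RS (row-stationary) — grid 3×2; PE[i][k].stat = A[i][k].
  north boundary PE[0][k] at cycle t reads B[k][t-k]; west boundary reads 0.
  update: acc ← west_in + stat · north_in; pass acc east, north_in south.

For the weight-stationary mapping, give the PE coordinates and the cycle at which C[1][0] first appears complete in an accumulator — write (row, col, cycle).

(row, col, cycle) = (1, 0, 2)

Under WS, C[1][0] lands at PE[1][0]:
  cycle 0: PE[1][0] → acc 0, east 0, south 0
  cycle 1: PE[1][0] → acc 87, east 9, south 87
  cycle 2: PE[1][0] → acc 110, east 8, south 110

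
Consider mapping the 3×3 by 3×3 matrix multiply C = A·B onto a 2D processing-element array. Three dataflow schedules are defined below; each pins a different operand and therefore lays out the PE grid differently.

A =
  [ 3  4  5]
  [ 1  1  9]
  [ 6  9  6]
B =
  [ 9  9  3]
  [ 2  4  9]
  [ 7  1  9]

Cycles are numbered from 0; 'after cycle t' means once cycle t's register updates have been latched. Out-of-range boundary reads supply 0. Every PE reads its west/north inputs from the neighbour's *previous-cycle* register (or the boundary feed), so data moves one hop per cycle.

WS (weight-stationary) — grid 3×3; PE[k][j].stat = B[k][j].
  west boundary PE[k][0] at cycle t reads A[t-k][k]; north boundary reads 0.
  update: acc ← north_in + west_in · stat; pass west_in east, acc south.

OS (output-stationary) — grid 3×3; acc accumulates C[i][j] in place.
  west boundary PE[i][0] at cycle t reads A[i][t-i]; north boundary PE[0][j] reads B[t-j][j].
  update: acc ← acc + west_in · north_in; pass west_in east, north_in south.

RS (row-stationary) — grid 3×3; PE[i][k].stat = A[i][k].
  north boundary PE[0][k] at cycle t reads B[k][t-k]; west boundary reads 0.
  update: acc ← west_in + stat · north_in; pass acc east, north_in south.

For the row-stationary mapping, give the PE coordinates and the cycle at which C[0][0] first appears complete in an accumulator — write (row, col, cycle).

Under RS, C[0][0] lands at PE[0][2]:
  0: (0,2).acc=0  regs=<0,0>
  1: (0,2).acc=0  regs=<0,0>
  2: (0,2).acc=70  regs=<70,7>

(row, col, cycle) = (0, 2, 2)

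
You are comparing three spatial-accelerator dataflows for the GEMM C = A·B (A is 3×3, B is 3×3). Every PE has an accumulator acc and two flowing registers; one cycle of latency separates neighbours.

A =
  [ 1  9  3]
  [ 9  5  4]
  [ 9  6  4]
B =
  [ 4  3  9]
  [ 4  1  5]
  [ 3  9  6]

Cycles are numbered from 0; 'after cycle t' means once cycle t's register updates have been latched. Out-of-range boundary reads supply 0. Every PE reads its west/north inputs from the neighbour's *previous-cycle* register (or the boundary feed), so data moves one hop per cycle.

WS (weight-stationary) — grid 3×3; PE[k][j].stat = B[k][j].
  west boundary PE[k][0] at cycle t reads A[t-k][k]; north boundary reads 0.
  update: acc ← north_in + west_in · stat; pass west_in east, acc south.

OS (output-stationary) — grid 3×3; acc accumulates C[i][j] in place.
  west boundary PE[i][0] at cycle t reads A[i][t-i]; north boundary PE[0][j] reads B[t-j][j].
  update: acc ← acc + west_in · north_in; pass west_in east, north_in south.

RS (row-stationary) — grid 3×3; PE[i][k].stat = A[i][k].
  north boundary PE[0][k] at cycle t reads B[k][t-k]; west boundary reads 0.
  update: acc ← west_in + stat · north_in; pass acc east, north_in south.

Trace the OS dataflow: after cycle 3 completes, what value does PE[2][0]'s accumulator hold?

Tracing OS — 3×3 array, target PE[2][0]:
  step 0 · PE1,0: acc=0; fwd→0 fwd↓0
  step 0 · PE2,0: acc=0; fwd→0 fwd↓0
  step 1 · PE1,0: acc=36; fwd→9 fwd↓4
  step 1 · PE2,0: acc=0; fwd→0 fwd↓0
  step 2 · PE1,0: acc=56; fwd→5 fwd↓4
  step 2 · PE2,0: acc=36; fwd→9 fwd↓4
  step 3 · PE1,0: acc=68; fwd→4 fwd↓3
  step 3 · PE2,0: acc=60; fwd→6 fwd↓4

PE[2][0].acc = 60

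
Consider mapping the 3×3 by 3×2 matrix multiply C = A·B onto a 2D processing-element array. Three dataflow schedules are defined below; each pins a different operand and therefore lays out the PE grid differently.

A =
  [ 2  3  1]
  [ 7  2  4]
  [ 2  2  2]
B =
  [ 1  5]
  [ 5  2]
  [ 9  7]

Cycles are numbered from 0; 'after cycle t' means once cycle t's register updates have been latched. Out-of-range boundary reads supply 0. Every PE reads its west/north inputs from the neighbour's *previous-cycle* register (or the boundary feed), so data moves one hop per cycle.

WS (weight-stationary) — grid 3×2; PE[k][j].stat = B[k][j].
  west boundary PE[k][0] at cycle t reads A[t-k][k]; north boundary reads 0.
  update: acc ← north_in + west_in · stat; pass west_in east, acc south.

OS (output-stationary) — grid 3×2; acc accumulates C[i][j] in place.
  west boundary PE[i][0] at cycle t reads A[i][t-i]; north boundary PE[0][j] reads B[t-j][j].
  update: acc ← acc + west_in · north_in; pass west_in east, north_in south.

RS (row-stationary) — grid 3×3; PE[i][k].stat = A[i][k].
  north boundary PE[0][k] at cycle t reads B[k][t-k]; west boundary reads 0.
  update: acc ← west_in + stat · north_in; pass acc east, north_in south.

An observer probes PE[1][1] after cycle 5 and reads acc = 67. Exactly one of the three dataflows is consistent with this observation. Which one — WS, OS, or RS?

WS (3×2 grid), PE[1][1]:
  cycle 0: PE[1][1] → acc 0, east 0, south 0
  cycle 1: PE[1][1] → acc 0, east 0, south 0
  cycle 2: PE[1][1] → acc 16, east 3, south 16
  cycle 3: PE[1][1] → acc 39, east 2, south 39
  cycle 4: PE[1][1] → acc 14, east 2, south 14
  cycle 5: PE[1][1] → acc 0, east 0, south 0
OS (3×2 grid), PE[1][1]:
  cycle 0: PE[1][1] → acc 0, east 0, south 0
  cycle 1: PE[1][1] → acc 0, east 0, south 0
  cycle 2: PE[1][1] → acc 35, east 7, south 5
  cycle 3: PE[1][1] → acc 39, east 2, south 2
  cycle 4: PE[1][1] → acc 67, east 4, south 7
  cycle 5: PE[1][1] → acc 67, east 0, south 0
RS (3×3 grid), PE[1][1]:
  cycle 0: PE[1][1] → acc 0, east 0, south 0
  cycle 1: PE[1][1] → acc 0, east 0, south 0
  cycle 2: PE[1][1] → acc 17, east 17, south 5
  cycle 3: PE[1][1] → acc 39, east 39, south 2
  cycle 4: PE[1][1] → acc 0, east 0, south 0
  cycle 5: PE[1][1] → acc 0, east 0, south 0

dataflow = OS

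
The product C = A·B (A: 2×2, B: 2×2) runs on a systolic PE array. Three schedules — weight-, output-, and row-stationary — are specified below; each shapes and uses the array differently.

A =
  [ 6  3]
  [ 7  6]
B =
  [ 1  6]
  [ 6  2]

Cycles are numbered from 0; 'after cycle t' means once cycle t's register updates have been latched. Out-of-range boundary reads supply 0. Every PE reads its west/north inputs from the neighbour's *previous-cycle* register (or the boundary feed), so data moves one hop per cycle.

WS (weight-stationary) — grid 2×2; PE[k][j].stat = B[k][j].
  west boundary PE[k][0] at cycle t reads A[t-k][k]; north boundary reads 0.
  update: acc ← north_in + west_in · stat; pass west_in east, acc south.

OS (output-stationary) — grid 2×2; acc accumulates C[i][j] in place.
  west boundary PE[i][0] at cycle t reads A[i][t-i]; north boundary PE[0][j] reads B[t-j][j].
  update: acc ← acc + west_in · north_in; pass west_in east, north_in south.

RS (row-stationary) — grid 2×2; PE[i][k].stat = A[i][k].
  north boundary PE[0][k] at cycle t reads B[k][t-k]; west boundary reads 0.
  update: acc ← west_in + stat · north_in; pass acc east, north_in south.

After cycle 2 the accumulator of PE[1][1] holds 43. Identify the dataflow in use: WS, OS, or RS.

dataflow = RS

Under WS (2×2), PE[1][1]:
  t=0 PE[1][1]: acc=0 h=0 v=0
  t=1 PE[1][1]: acc=0 h=0 v=0
  t=2 PE[1][1]: acc=42 h=3 v=42
Under OS (2×2), PE[1][1]:
  t=0 PE[1][1]: acc=0 h=0 v=0
  t=1 PE[1][1]: acc=0 h=0 v=0
  t=2 PE[1][1]: acc=42 h=7 v=6
Under RS (2×2), PE[1][1]:
  t=0 PE[1][1]: acc=0 h=0 v=0
  t=1 PE[1][1]: acc=0 h=0 v=0
  t=2 PE[1][1]: acc=43 h=43 v=6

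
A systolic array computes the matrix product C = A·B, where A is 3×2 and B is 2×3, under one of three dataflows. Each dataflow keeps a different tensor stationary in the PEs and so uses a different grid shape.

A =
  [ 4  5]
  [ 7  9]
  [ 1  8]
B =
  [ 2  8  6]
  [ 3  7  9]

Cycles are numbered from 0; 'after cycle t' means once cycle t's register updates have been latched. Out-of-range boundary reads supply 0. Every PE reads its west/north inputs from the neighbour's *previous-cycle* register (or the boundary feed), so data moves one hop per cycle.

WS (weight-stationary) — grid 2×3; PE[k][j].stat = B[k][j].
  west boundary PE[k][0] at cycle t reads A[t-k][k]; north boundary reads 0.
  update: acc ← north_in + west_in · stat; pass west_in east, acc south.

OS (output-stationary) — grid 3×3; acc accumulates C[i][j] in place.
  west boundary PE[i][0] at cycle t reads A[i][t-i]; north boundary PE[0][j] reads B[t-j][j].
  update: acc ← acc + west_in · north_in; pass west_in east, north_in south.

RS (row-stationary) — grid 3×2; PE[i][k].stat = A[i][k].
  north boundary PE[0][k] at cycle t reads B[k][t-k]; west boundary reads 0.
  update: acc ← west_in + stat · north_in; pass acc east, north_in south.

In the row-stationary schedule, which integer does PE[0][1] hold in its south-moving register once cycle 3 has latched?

RS 3×2: PE[0][1] cycle-by-cycle (with neighbour feeds):
  cycle 0: PE[0][0] → acc 8, east 8, south 2
  cycle 0: PE[0][1] → acc 0, east 0, south 0
  cycle 1: PE[0][0] → acc 32, east 32, south 8
  cycle 1: PE[0][1] → acc 23, east 23, south 3
  cycle 2: PE[0][0] → acc 24, east 24, south 6
  cycle 2: PE[0][1] → acc 67, east 67, south 7
  cycle 3: PE[0][0] → acc 0, east 0, south 0
  cycle 3: PE[0][1] → acc 69, east 69, south 9

register = 9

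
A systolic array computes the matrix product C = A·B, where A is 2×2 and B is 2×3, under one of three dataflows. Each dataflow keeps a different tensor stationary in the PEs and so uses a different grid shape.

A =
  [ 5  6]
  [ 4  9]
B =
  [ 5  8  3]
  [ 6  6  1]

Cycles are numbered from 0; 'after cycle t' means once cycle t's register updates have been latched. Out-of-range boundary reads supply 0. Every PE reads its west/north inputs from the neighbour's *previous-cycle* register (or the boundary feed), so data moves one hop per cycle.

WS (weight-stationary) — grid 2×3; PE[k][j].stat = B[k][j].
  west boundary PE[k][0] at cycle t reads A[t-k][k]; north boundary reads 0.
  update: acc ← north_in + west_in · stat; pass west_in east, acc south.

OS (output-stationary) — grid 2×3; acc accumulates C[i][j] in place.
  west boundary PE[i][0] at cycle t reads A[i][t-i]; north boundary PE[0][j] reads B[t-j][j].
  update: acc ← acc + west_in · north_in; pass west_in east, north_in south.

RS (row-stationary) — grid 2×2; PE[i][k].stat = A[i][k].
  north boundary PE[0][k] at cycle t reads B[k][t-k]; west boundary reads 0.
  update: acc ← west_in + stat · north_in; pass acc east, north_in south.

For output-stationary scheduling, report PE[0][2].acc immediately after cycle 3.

PE[0][2].acc = 21

OS (2×3). Following PE[0][2] plus its west/north inputs:
  t=0 PE[0][1]: acc=0 h=0 v=0
  t=0 PE[0][2]: acc=0 h=0 v=0
  t=1 PE[0][1]: acc=40 h=5 v=8
  t=1 PE[0][2]: acc=0 h=0 v=0
  t=2 PE[0][1]: acc=76 h=6 v=6
  t=2 PE[0][2]: acc=15 h=5 v=3
  t=3 PE[0][1]: acc=76 h=0 v=0
  t=3 PE[0][2]: acc=21 h=6 v=1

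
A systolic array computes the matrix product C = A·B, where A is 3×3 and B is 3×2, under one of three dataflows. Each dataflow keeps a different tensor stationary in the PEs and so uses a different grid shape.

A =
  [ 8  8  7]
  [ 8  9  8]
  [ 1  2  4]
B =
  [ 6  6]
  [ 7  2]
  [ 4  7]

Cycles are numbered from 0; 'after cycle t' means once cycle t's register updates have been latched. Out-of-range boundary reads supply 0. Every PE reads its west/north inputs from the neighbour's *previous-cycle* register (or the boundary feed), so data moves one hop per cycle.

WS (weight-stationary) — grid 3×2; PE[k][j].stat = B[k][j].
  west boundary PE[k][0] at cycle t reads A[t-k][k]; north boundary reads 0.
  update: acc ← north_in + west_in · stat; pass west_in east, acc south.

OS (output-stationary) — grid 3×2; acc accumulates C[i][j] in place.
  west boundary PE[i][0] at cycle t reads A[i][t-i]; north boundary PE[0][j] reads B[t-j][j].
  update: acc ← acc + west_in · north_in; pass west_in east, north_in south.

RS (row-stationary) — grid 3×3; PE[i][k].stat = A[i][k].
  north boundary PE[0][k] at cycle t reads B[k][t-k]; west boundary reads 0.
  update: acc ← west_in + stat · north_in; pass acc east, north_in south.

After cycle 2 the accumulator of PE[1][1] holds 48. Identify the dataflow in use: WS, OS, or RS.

dataflow = OS

Under WS (3×2), PE[1][1]:
  t=0 PE[1][1]: acc=0 h=0 v=0
  t=1 PE[1][1]: acc=0 h=0 v=0
  t=2 PE[1][1]: acc=64 h=8 v=64
Under OS (3×2), PE[1][1]:
  t=0 PE[1][1]: acc=0 h=0 v=0
  t=1 PE[1][1]: acc=0 h=0 v=0
  t=2 PE[1][1]: acc=48 h=8 v=6
Under RS (3×3), PE[1][1]:
  t=0 PE[1][1]: acc=0 h=0 v=0
  t=1 PE[1][1]: acc=0 h=0 v=0
  t=2 PE[1][1]: acc=111 h=111 v=7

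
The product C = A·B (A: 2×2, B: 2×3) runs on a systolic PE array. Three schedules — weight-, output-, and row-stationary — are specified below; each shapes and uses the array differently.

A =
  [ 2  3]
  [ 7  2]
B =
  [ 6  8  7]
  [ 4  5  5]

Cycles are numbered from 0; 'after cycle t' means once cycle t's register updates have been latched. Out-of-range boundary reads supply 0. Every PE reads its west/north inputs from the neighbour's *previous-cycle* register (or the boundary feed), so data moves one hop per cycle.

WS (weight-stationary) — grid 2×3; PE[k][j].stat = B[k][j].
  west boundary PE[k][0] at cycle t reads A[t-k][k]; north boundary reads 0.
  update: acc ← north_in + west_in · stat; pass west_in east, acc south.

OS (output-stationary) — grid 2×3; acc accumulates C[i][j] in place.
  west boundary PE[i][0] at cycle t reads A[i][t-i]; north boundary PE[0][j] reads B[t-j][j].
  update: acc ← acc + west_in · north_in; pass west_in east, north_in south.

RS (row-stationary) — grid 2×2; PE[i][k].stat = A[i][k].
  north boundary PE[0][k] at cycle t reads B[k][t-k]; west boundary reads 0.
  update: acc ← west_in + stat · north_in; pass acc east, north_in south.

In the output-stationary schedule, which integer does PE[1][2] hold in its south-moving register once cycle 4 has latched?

register = 5

OS 2×3: PE[1][2] cycle-by-cycle (with neighbour feeds):
  cycle 0: PE[0][2] → acc 0, east 0, south 0
  cycle 0: PE[1][1] → acc 0, east 0, south 0
  cycle 0: PE[1][2] → acc 0, east 0, south 0
  cycle 1: PE[0][2] → acc 0, east 0, south 0
  cycle 1: PE[1][1] → acc 0, east 0, south 0
  cycle 1: PE[1][2] → acc 0, east 0, south 0
  cycle 2: PE[0][2] → acc 14, east 2, south 7
  cycle 2: PE[1][1] → acc 56, east 7, south 8
  cycle 2: PE[1][2] → acc 0, east 0, south 0
  cycle 3: PE[0][2] → acc 29, east 3, south 5
  cycle 3: PE[1][1] → acc 66, east 2, south 5
  cycle 3: PE[1][2] → acc 49, east 7, south 7
  cycle 4: PE[0][2] → acc 29, east 0, south 0
  cycle 4: PE[1][1] → acc 66, east 0, south 0
  cycle 4: PE[1][2] → acc 59, east 2, south 5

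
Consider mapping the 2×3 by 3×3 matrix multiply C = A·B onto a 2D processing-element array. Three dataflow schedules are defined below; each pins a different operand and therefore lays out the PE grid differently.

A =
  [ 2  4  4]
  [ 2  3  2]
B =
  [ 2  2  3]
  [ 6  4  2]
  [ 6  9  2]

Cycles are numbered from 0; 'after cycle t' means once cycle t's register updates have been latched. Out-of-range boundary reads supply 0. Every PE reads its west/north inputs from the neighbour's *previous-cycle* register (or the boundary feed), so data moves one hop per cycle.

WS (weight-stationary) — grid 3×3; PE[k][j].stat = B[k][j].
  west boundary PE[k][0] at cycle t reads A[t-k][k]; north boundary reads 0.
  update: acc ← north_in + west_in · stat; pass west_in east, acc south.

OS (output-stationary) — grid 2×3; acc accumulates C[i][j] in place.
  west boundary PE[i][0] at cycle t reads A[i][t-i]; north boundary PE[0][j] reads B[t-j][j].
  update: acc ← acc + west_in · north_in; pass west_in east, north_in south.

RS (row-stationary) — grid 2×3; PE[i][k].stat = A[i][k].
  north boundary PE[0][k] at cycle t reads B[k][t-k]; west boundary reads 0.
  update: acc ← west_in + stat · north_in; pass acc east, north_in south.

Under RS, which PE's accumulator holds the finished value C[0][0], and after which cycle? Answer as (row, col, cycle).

RS: C[0][0] accumulates in PE[0][2]:
  @0  [0,2]  acc 0  |  →0  ↓0
  @1  [0,2]  acc 0  |  →0  ↓0
  @2  [0,2]  acc 52  |  →52  ↓6

(row, col, cycle) = (0, 2, 2)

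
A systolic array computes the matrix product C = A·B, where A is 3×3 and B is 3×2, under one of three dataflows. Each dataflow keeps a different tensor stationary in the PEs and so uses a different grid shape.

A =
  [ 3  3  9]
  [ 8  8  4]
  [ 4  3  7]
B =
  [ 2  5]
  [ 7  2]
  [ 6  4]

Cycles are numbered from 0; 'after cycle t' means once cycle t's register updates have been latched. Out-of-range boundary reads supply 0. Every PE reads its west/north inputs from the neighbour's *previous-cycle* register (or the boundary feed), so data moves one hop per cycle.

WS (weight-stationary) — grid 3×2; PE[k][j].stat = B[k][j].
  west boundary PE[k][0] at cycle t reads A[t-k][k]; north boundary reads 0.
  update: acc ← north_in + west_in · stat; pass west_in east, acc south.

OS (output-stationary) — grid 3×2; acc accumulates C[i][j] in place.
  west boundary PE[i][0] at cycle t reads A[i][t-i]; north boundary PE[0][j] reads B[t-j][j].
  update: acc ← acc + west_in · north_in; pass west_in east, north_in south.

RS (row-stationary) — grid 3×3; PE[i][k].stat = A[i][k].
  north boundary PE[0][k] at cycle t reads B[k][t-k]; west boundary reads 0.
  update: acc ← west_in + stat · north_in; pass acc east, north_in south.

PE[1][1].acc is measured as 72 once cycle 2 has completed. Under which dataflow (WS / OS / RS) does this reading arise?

dataflow = RS

Under WS (3×2), PE[1][1]:
  step 0 · PE1,1: acc=0; fwd→0 fwd↓0
  step 1 · PE1,1: acc=0; fwd→0 fwd↓0
  step 2 · PE1,1: acc=21; fwd→3 fwd↓21
Under OS (3×2), PE[1][1]:
  step 0 · PE1,1: acc=0; fwd→0 fwd↓0
  step 1 · PE1,1: acc=0; fwd→0 fwd↓0
  step 2 · PE1,1: acc=40; fwd→8 fwd↓5
Under RS (3×3), PE[1][1]:
  step 0 · PE1,1: acc=0; fwd→0 fwd↓0
  step 1 · PE1,1: acc=0; fwd→0 fwd↓0
  step 2 · PE1,1: acc=72; fwd→72 fwd↓7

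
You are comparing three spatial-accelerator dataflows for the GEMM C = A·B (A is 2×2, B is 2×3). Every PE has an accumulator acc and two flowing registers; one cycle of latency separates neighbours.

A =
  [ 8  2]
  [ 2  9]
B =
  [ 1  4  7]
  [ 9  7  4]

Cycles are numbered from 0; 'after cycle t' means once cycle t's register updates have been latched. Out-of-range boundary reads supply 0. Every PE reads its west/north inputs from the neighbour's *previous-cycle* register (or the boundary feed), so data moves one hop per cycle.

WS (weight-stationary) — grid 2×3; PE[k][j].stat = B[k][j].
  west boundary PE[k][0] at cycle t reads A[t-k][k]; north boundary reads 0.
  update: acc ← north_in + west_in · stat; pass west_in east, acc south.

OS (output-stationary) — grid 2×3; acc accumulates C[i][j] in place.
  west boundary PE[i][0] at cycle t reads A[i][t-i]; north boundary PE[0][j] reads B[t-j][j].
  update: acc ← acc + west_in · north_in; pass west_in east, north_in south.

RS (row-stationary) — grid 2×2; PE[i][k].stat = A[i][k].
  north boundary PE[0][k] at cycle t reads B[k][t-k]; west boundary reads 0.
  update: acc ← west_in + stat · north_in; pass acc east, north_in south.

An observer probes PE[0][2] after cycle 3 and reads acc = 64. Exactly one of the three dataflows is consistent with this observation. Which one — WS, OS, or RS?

Under WS (2×3), PE[0][2]:
  0: (0,2).acc=0  regs=<0,0>
  1: (0,2).acc=0  regs=<0,0>
  2: (0,2).acc=56  regs=<8,56>
  3: (0,2).acc=14  regs=<2,14>
Under OS (2×3), PE[0][2]:
  0: (0,2).acc=0  regs=<0,0>
  1: (0,2).acc=0  regs=<0,0>
  2: (0,2).acc=56  regs=<8,7>
  3: (0,2).acc=64  regs=<2,4>
RS (2×2): PE[0][2] does not exist.

dataflow = OS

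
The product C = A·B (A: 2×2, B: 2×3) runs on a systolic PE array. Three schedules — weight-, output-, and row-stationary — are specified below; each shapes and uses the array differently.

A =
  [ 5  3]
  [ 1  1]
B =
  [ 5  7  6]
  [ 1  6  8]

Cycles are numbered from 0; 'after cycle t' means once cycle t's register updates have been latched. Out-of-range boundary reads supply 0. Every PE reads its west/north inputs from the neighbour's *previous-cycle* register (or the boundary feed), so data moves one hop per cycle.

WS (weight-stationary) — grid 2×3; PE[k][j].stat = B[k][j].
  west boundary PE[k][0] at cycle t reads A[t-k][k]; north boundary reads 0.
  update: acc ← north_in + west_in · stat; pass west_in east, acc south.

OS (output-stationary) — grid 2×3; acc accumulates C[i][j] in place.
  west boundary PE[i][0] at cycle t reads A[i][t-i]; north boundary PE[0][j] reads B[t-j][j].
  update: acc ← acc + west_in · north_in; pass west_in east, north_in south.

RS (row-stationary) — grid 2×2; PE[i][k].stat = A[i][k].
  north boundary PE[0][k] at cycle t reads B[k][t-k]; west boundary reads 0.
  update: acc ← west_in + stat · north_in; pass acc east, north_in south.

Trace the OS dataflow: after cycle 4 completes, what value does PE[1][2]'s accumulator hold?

OS (2×3). Following PE[1][2] plus its west/north inputs:
  after 0 — PE[0][2] acc=0, pass-E 0, pass-S 0
  after 0 — PE[1][1] acc=0, pass-E 0, pass-S 0
  after 0 — PE[1][2] acc=0, pass-E 0, pass-S 0
  after 1 — PE[0][2] acc=0, pass-E 0, pass-S 0
  after 1 — PE[1][1] acc=0, pass-E 0, pass-S 0
  after 1 — PE[1][2] acc=0, pass-E 0, pass-S 0
  after 2 — PE[0][2] acc=30, pass-E 5, pass-S 6
  after 2 — PE[1][1] acc=7, pass-E 1, pass-S 7
  after 2 — PE[1][2] acc=0, pass-E 0, pass-S 0
  after 3 — PE[0][2] acc=54, pass-E 3, pass-S 8
  after 3 — PE[1][1] acc=13, pass-E 1, pass-S 6
  after 3 — PE[1][2] acc=6, pass-E 1, pass-S 6
  after 4 — PE[0][2] acc=54, pass-E 0, pass-S 0
  after 4 — PE[1][1] acc=13, pass-E 0, pass-S 0
  after 4 — PE[1][2] acc=14, pass-E 1, pass-S 8

PE[1][2].acc = 14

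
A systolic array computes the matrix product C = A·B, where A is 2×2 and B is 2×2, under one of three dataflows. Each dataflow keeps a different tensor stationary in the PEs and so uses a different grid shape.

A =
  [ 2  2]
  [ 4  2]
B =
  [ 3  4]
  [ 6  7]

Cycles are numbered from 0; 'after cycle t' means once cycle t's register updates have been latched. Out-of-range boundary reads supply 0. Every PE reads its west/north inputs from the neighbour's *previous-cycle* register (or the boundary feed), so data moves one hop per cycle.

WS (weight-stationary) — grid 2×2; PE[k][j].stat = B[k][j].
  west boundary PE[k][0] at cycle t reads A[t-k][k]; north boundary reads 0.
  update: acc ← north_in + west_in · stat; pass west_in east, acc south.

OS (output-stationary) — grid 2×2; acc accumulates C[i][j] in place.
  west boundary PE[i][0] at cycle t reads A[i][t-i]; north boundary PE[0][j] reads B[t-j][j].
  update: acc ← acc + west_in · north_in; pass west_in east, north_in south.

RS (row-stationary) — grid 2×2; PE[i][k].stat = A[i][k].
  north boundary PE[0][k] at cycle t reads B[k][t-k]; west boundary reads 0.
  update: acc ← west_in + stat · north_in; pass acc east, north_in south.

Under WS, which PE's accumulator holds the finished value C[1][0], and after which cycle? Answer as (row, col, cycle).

(row, col, cycle) = (1, 0, 2)

WS: C[1][0] accumulates in PE[1][0]:
  @0  [1,0]  acc 0  |  →0  ↓0
  @1  [1,0]  acc 18  |  →2  ↓18
  @2  [1,0]  acc 24  |  →2  ↓24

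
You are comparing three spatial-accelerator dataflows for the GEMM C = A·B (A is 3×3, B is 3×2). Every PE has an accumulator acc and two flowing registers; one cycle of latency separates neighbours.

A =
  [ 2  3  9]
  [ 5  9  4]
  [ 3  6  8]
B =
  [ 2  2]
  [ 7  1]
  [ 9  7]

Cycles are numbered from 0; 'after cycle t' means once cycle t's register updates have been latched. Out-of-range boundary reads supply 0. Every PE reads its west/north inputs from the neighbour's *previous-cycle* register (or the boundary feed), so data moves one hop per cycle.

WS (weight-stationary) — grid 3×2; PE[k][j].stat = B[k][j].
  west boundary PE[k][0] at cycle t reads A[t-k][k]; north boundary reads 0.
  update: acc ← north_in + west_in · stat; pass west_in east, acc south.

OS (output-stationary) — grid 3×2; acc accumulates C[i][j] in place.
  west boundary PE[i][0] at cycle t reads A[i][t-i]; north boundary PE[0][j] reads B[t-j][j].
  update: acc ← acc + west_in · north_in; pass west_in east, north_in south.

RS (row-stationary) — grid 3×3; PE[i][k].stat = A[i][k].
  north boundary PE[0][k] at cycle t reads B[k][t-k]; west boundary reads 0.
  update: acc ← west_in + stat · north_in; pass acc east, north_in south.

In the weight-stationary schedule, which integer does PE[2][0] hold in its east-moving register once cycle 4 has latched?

WS on a 3×2 grid — tracing PE[2][0] and its feeders:
  t=0 PE[1][0]: acc=0 h=0 v=0
  t=0 PE[2][0]: acc=0 h=0 v=0
  t=1 PE[1][0]: acc=25 h=3 v=25
  t=1 PE[2][0]: acc=0 h=0 v=0
  t=2 PE[1][0]: acc=73 h=9 v=73
  t=2 PE[2][0]: acc=106 h=9 v=106
  t=3 PE[1][0]: acc=48 h=6 v=48
  t=3 PE[2][0]: acc=109 h=4 v=109
  t=4 PE[1][0]: acc=0 h=0 v=0
  t=4 PE[2][0]: acc=120 h=8 v=120

register = 8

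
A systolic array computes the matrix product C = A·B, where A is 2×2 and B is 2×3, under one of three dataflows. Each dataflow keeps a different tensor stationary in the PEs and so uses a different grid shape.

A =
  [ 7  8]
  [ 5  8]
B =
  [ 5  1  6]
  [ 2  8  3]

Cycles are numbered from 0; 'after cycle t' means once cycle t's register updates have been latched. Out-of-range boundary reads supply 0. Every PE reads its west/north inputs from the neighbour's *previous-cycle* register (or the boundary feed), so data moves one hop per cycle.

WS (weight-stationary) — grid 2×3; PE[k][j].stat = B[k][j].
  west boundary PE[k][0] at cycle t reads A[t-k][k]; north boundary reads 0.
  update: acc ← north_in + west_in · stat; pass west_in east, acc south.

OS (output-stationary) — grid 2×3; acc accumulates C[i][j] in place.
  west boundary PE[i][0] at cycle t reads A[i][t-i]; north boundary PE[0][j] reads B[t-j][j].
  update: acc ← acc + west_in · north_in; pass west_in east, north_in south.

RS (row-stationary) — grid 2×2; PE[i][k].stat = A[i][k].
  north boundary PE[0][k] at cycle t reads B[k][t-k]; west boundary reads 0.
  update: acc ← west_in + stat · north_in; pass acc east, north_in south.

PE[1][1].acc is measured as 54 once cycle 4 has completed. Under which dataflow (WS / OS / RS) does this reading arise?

WS [2×3] PE[1][1] across cycles:
  [0] (1,1) acc=0 (h:0 v:0)
  [1] (1,1) acc=0 (h:0 v:0)
  [2] (1,1) acc=71 (h:8 v:71)
  [3] (1,1) acc=69 (h:8 v:69)
  [4] (1,1) acc=0 (h:0 v:0)
OS [2×3] PE[1][1] across cycles:
  [0] (1,1) acc=0 (h:0 v:0)
  [1] (1,1) acc=0 (h:0 v:0)
  [2] (1,1) acc=5 (h:5 v:1)
  [3] (1,1) acc=69 (h:8 v:8)
  [4] (1,1) acc=69 (h:0 v:0)
RS [2×2] PE[1][1] across cycles:
  [0] (1,1) acc=0 (h:0 v:0)
  [1] (1,1) acc=0 (h:0 v:0)
  [2] (1,1) acc=41 (h:41 v:2)
  [3] (1,1) acc=69 (h:69 v:8)
  [4] (1,1) acc=54 (h:54 v:3)

dataflow = RS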